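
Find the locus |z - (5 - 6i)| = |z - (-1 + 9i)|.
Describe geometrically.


Equal distances means the locus is the perpendicular bisector of z1 and z2.
Midpoint = ((5+(-1))/2, (-6+9)/2) = (2.0000, 1.5000)

Perpendicular bisector through (2.0000, 1.5000)


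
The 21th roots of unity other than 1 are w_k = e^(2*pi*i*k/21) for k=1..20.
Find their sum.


With w = e^(2*pi*i/21), all 21 of the 21th roots of unity w^0 = 1, w, ..., w^(20) sum to 0: 1 + w + ... + w^(20) = (1 - w^21)/(1 - w) = 0 since w^21 = 1, w ≠ 1.
Removing the root 1: w + w^2 + ... + w^(20) = 0 - 1 = -1

Sum = -1


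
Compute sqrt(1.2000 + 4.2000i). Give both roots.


|z| = sqrt(1.44+17.64) = 4.3681
sqrt((|z|+a)/2) = sqrt((4.3681+1.2)/2) = sqrt(2.7840) = 1.6685
sqrt((|z|-a)/2) = sqrt((4.3681-1.2)/2) = sqrt(1.5840) = 1.2586

±(1.6685 + 1.2586i) i.e. 1.6685 + 1.2586i and -1.6685 - 1.2586i


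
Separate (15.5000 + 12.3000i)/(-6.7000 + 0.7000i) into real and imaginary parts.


Multiply by conjugate: (15.5000 + 12.3000i)(-6.7000 - 0.7000i) / ((-6.7)^2 + 0.7^2)
Numerator real = 15.5*(-6.7) + 12.3*0.7 = -95.24
Numerator imag = 12.3*(-6.7) - 15.5*0.7 = -93.26
Denominator = 45.38
Re(z) = -95.24/45.38 = -2.0987
Im(z) = -93.26/45.38 = -2.0551

Re(z) = -2.0987, Im(z) = -2.0551


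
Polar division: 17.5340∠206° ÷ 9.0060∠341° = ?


r = 17.5340 / 9.0060 = 1.9469
theta = 206° - 341° = -135° = 225° (mod 360)

1.9469 cis(225°)


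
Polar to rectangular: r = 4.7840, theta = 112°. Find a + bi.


a = 4.7840*cos(112°) = 4.7840*(-0.3746) = -1.7921
b = 4.7840*sin(112°) = 4.7840*0.92718 = 4.4356

-1.7921 + 4.4356i


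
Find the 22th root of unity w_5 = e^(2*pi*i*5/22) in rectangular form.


Angle = 360*5/22 = 81.8182°
a = cos(81.8182°) = 0.1423
b = sin(81.8182°) = 0.9898

0.1423 + 0.9898i


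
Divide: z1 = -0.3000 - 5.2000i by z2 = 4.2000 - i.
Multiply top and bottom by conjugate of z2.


Conjugate of z2 = 4.2000 + i
Numerator: (-0.3000 - 5.2000i)(4.2000 + i) = 3.9400 - 22.1400i
Denominator: 4.2^2 + (-1)^2 = 18.64
Result = (3.9400 - 22.1400i)/18.64

0.2114 - 1.1878i


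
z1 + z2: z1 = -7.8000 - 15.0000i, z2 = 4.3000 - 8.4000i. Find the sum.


Real: -7.8 + 4.3 = -3.5
Imag: -15 - 8.4 = -23.4

-3.5000 - 23.4000i


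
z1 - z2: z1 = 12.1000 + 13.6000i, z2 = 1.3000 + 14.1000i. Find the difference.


Real: 12.1 - 1.3 = 10.8
Imag: 13.6 - 14.1 = -0.5

10.8000 - 0.5000i


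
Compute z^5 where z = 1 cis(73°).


r^5 = 1^5 = 1
n*theta = 5*73° = 365° = 5° (mod 360)
a = 1*cos(5°) = 0.9962
b = 1*sin(5°) = 0.0872

1 cis(5°) = 0.9962 + 0.0872i


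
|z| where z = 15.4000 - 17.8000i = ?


|z| = sqrt(15.4^2 + (-17.8)^2) = sqrt(237.16 + 316.84) = sqrt(554) = 23.5372

|z| = 23.5372


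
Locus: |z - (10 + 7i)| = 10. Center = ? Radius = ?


|z - z0| = r is a circle with center z0 and radius r.
Center = (10, 7), radius = 10

Circle with center (10, 7) and radius 10


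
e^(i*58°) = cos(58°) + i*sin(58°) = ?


cos(58°) = 0.5299
sin(58°) = 0.8480

e^(i*58°) = 0.5299 + 0.8480i


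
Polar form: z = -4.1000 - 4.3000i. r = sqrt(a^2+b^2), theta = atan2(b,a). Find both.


r = sqrt(16.81+18.49) = sqrt(35.3) = 5.9414
theta = atan2(-4.3, -4.1) = -133.6361 degrees

r = 5.9414, theta = -133.6361 degrees


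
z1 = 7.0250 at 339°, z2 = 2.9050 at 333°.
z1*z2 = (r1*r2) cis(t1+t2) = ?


r = 7.0250 * 2.9050 = 20.4076
theta = 339° + 333° = 672° = 312° (mod 360)

20.4076 cis(312°)


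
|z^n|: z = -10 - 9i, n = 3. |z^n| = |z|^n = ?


|z| = sqrt(100+81) = sqrt(181) = 13.4536
|z^3| = |z|^3 = (sqrt(181))^3 = 181*sqrt(181)

|z^3| = 181*sqrt(181) ≈ 2435.1060


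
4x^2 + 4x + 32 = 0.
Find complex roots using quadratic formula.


disc = 4^2 - 4*4*32 = 16 - 512 = -496
sqrt(|disc|) = sqrt(496) = 22.2711
Real part = -4/(2*4) = -0.5000
Imag part = 22.2711/(2*4) = 2.7839

-0.5000 ± 2.7839i


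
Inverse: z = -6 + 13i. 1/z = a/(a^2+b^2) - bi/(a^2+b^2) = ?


|z|^2 = 36+169 = 205
1/z = (-6 - 13i)/205

1/z = -0.0293 - 0.0634i


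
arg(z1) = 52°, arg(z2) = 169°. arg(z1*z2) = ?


arg(z1*z2) = 52° + 169° = 221°
Normalized to (-180°, 180°]: -139°

-139°


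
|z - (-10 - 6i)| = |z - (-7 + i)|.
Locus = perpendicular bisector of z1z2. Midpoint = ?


Equal distances means the locus is the perpendicular bisector of z1 and z2.
Midpoint = ((-10+(-7))/2, (-6+1)/2) = (-8.5000, -2.5000)

Perpendicular bisector through (-8.5000, -2.5000)


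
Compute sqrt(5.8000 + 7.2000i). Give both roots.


|z| = sqrt(33.64+51.84) = 9.2455
sqrt((|z|+a)/2) = sqrt((9.2455+5.8)/2) = sqrt(7.5228) = 2.7428
sqrt((|z|-a)/2) = sqrt((9.2455-5.8)/2) = sqrt(1.7228) = 1.3125

±(2.7428 + 1.3125i) i.e. 2.7428 + 1.3125i and -2.7428 - 1.3125i


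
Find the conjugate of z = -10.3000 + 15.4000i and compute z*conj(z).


z_bar = -10.3000 - 15.4000i
z*z_bar = (-10.3)^2 + 15.4^2 = 106.09 + 237.16 = 343.25

z_bar = -10.3000 - 15.4000i, z*z_bar = 343.25


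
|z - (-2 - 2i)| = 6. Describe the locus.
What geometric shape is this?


|z - z0| = r is a circle with center z0 and radius r.
Center = (-2, -2), radius = 6

Circle with center (-2, -2) and radius 6


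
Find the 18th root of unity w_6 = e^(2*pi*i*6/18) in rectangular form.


Angle = 360*6/18 = 120°
a = cos(120°) = -0.5000
b = sin(120°) = 0.8660

-0.5000 + 0.8660i


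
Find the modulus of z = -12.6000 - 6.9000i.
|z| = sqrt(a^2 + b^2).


|z| = sqrt((-12.6)^2 + (-6.9)^2) = sqrt(158.76 + 47.61) = sqrt(206.37) = 14.3656

|z| = 14.3656


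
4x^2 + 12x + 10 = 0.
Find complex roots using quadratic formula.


disc = 12^2 - 4*4*10 = 144 - 160 = -16
sqrt(|disc|) = sqrt(16) = 4.0000
Real part = -12/(2*4) = -1.5000
Imag part = 4.0000/(2*4) = 0.5000

-1.5000 ± 0.5000i


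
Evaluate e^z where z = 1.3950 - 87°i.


e^1.3950 = 4.0350
cos(-87°) = 0.05234
sin(-87°) = -0.9986
Real = 4.0350*0.05234 = 0.2112
Imag = 4.0350*(-0.9986) = -4.0294

0.2112 - 4.0294i


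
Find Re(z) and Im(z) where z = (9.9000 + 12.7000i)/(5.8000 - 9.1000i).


Multiply by conjugate: (9.9000 + 12.7000i)(5.8000 + 9.1000i) / (5.8^2 + (-9.1)^2)
Numerator real = 9.9*5.8 + 12.7*(-9.1) = -58.15
Numerator imag = 12.7*5.8 - 9.9*(-9.1) = 163.75
Denominator = 116.45
Re(z) = -58.15/116.45 = -0.4994
Im(z) = 163.75/116.45 = 1.4062

Re(z) = -0.4994, Im(z) = 1.4062


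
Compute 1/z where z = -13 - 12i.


|z|^2 = 169+144 = 313
1/z = (-13 + 12i)/313

1/z = -0.0415 + 0.0383i


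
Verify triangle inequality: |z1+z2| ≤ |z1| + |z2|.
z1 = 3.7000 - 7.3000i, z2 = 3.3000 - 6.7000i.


|z1| = sqrt(3.7^2 + (-7.3)^2) = sqrt(66.98) = 8.1841
|z2| = sqrt(3.3^2 + (-6.7)^2) = sqrt(55.78) = 7.4686
z1+z2 = 7.0000 - 14.0000i
|z1+z2| = sqrt(245) = 15.6525
|z1|+|z2| = 8.1841 + 7.4686 = 15.6527

|z1+z2| = 15.6525 ≤ |z1|+|z2| = 15.6527 (verified)


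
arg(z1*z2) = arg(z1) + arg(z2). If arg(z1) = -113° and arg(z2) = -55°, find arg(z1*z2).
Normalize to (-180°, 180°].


arg(z1*z2) = -113° - 55° = -168°
Normalized to (-180°, 180°]: -168°

-168°


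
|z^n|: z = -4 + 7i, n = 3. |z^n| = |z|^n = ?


|z| = sqrt(16+49) = sqrt(65) = 8.0623
|z^3| = |z|^3 = (sqrt(65))^3 = 65*sqrt(65)

|z^3| = 65*sqrt(65) ≈ 524.0468


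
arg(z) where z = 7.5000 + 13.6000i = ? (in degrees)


Re = 7.5, Im = 13.6
arg = atan2(13.6, 7.5) = 61.1246 degrees

arg(z) = 61.1246 degrees


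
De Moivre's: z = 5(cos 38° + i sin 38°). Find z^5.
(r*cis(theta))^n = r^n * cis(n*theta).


r^5 = 5^5 = 3125
n*theta = 5*38° = 190° = 190° (mod 360)
a = 3125*cos(190°) = -3077.5242
b = 3125*sin(190°) = -542.6506

3125 cis(190°) = -3077.5242 - 542.6506i


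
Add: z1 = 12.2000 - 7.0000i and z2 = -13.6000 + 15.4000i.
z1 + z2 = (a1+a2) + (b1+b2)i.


Real: 12.2 - 13.6 = -1.4
Imag: -7 + 15.4 = 8.4

-1.4000 + 8.4000i


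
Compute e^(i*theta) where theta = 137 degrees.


cos(137°) = -0.7314
sin(137°) = 0.6820

e^(i*137°) = -0.7314 + 0.6820i


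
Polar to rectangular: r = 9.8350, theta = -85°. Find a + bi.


a = 9.8350*cos(-85°) = 9.8350*0.08716 = 0.8572
b = 9.8350*sin(-85°) = 9.8350*(-0.9962) = -9.7976

0.8572 - 9.7976i


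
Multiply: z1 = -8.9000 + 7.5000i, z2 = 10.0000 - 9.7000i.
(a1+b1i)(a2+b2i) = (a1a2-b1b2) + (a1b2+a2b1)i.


Real = -8.9*10 - 7.5*(-9.7) = -89 - (-72.75) = -16.25
Imag = -8.9*(-9.7) + 10*7.5 = 86.33 + 75 = 161.33

-16.2500 + 161.3300i


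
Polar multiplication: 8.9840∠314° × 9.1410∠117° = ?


r = 8.9840 * 9.1410 = 82.1227
theta = 314° + 117° = 431° = 71° (mod 360)

82.1227 cis(71°)


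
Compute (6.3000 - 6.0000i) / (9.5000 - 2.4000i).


Conjugate of z2 = 9.5000 + 2.4000i
Numerator: (6.3000 - 6.0000i)(9.5000 + 2.4000i) = 74.2500 - 41.8800i
Denominator: 9.5^2 + (-2.4)^2 = 96.01
Result = (74.2500 - 41.8800i)/96.01

0.7734 - 0.4362i


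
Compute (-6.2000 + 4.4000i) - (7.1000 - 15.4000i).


Real: -6.2 - 7.1 = -13.3
Imag: 4.4 + 15.4 = 19.8

-13.3000 + 19.8000i


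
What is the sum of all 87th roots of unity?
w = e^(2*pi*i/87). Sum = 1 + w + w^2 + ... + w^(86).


The sum of all 87th roots of unity is 0.
Geometric series: (1 - w^87)/(1 - w) = (1-1)/(1-w) = 0 since w^87 = 1, w ≠ 1.
Alternatively: coefficient of z^86 in z^87 - 1 is 0.

0


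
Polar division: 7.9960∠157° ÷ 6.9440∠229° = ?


r = 7.9960 / 6.9440 = 1.1515
theta = 157° - 229° = -72° = 288° (mod 360)

1.1515 cis(288°)


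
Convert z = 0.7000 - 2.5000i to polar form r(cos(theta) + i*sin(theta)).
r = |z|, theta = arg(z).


r = sqrt(0.49+6.25) = sqrt(6.74) = 2.5962
theta = atan2(-2.5, 0.7) = -74.3578 degrees

r = 2.5962, theta = -74.3578 degrees


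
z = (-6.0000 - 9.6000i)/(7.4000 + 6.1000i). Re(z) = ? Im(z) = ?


Multiply by conjugate: (-6.0000 - 9.6000i)(7.4000 - 6.1000i) / (7.4^2 + 6.1^2)
Numerator real = -6*7.4 - (9.6)*6.1 = -102.96
Numerator imag = -9.6*7.4 - (-6)*6.1 = -34.44
Denominator = 91.97
Re(z) = -102.96/91.97 = -1.1195
Im(z) = -34.44/91.97 = -0.3745

Re(z) = -1.1195, Im(z) = -0.3745


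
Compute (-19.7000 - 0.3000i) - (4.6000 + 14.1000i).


Real: -19.7 - 4.6 = -24.3
Imag: -0.3 - 14.1 = -14.4

-24.3000 - 14.4000i


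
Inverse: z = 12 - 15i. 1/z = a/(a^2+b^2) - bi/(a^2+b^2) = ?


|z|^2 = 144+225 = 369
1/z = (12 + 15i)/369

1/z = 0.0325 + 0.0407i


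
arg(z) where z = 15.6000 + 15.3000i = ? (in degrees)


Re = 15.6, Im = 15.3
arg = atan2(15.3, 15.6) = 44.4437 degrees

arg(z) = 44.4437 degrees


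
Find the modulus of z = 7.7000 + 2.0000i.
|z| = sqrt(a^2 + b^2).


|z| = sqrt(7.7^2 + 2^2) = sqrt(59.29 + 4) = sqrt(63.29) = 7.9555

|z| = 7.9555


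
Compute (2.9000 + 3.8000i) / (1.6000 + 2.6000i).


Conjugate of z2 = 1.6000 - 2.6000i
Numerator: (2.9000 + 3.8000i)(1.6000 - 2.6000i) = 14.5200 - 1.4600i
Denominator: 1.6^2 + 2.6^2 = 9.32
Result = (14.5200 - 1.4600i)/9.32

1.5579 - 0.1567i


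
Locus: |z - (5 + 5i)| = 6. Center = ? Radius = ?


|z - z0| = r is a circle with center z0 and radius r.
Center = (5, 5), radius = 6

Circle with center (5, 5) and radius 6


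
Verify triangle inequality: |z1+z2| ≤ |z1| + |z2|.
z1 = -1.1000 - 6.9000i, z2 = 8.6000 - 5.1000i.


|z1| = sqrt((-1.1)^2 + (-6.9)^2) = sqrt(48.82) = 6.9871
|z2| = sqrt(8.6^2 + (-5.1)^2) = sqrt(99.97) = 9.9985
z1+z2 = 7.5000 - 12.0000i
|z1+z2| = sqrt(200.25) = 14.1510
|z1|+|z2| = 6.9871 + 9.9985 = 16.9856

|z1+z2| = 14.1510 ≤ |z1|+|z2| = 16.9856 (verified)


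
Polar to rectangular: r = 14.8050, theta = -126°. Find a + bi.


a = 14.8050*cos(-126°) = 14.8050*(-0.58779) = -8.7022
b = 14.8050*sin(-126°) = 14.8050*(-0.80902) = -11.9775

-8.7022 - 11.9775i


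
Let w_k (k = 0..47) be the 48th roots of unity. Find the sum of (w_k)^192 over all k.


The roots are w_k = w^k with w = e^(2*pi*i/48), and (w^k)^192 = (w^192)^k.
So S = 1 + u + u^2 + ... + u^(47) with u = w^192.
192 = 4*48 + 0, so 192 is a multiple of 48 and u = (w^48)^4 = 1.
Every one of the 48 terms equals 1: S = 48

S = 48


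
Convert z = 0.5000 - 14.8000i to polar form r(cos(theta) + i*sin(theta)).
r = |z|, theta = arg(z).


r = sqrt(0.25+219.04) = sqrt(219.29) = 14.8084
theta = atan2(-14.8, 0.5) = -88.0651 degrees

r = 14.8084, theta = -88.0651 degrees


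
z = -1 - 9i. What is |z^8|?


|z| = sqrt(1+81) = sqrt(82) = 9.0554
|z^8| = |z|^8 = (sqrt(82))^8 = 82^4 = 45212176

|z^8| = 45212176


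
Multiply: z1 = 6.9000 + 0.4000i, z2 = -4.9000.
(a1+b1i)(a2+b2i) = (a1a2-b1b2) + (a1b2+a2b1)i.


Real = 6.9*(-4.9) - 0.4*0 = -33.81 - 0 = -33.81
Imag = 6.9*0 - (4.9)*0.4 = 0 - (1.96) = -1.96

-33.8100 - 1.9600i


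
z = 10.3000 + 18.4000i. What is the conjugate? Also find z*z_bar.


z_bar = 10.3000 - 18.4000i
z*z_bar = 10.3^2 + 18.4^2 = 106.09 + 338.56 = 444.65

z_bar = 10.3000 - 18.4000i, z*z_bar = 444.65


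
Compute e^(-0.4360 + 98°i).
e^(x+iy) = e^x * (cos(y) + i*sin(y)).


e^-0.4360 = 0.6466
cos(98°) = -0.1392
sin(98°) = 0.9903
Real = 0.6466*(-0.1392) = -0.0900
Imag = 0.6466*0.9903 = 0.6403

-0.0900 + 0.6403i


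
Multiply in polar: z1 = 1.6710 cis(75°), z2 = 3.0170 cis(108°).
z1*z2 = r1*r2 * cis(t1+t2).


r = 1.6710 * 3.0170 = 5.0414
theta = 75° + 108° = 183° = 183° (mod 360)

5.0414 cis(183°)


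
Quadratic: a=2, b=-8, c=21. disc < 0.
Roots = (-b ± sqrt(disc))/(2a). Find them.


disc = (-8)^2 - 4*2*21 = 64 - 168 = -104
sqrt(|disc|) = sqrt(104) = 10.1980
Real part = 8/(2*2) = 2.0000
Imag part = 10.1980/(2*2) = 2.5495

2.0000 ± 2.5495i


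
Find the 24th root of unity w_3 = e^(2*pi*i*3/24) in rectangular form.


Angle = 360*3/24 = 45°
a = cos(45°) = 0.7071
b = sin(45°) = 0.7071

0.7071 + 0.7071i


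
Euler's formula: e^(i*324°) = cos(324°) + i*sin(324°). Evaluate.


cos(324°) = 0.8090
sin(324°) = -0.5878

e^(i*324°) = 0.8090 - 0.5878i


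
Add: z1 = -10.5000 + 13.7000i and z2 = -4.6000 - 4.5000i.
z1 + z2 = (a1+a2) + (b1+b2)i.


Real: -10.5 - 4.6 = -15.1
Imag: 13.7 - 4.5 = 9.2

-15.1000 + 9.2000i


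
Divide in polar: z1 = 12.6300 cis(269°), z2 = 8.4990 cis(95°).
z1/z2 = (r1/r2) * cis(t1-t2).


r = 12.6300 / 8.4990 = 1.4861
theta = 269° - 95° = 174° = 174° (mod 360)

1.4861 cis(174°)


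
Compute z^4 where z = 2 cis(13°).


r^4 = 2^4 = 16
n*theta = 4*13° = 52° = 52° (mod 360)
a = 16*cos(52°) = 9.8506
b = 16*sin(52°) = 12.6082

16 cis(52°) = 9.8506 + 12.6082i


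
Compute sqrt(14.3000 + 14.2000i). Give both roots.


|z| = sqrt(204.49+201.64) = 20.1527
sqrt((|z|+a)/2) = sqrt((20.1527+14.3)/2) = sqrt(17.2263) = 4.1505
sqrt((|z|-a)/2) = sqrt((20.1527-14.3)/2) = sqrt(2.9263) = 1.7107

±(4.1505 + 1.7107i) i.e. 4.1505 + 1.7107i and -4.1505 - 1.7107i


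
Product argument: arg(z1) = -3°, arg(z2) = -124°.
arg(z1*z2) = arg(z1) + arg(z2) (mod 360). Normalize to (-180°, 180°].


arg(z1*z2) = -3° - 124° = -127°
Normalized to (-180°, 180°]: -127°

-127°


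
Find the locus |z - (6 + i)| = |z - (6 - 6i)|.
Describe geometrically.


Equal distances means the locus is the perpendicular bisector of z1 and z2.
Midpoint = ((6+6)/2, (1+(-6))/2) = (6.0000, -2.5000)

Perpendicular bisector through (6.0000, -2.5000)


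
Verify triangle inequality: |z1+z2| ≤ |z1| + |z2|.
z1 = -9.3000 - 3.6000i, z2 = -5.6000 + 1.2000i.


|z1| = sqrt((-9.3)^2 + (-3.6)^2) = sqrt(99.45) = 9.9725
|z2| = sqrt((-5.6)^2 + 1.2^2) = sqrt(32.8) = 5.7271
z1+z2 = -14.9000 - 2.4000i
|z1+z2| = sqrt(227.77) = 15.0921
|z1|+|z2| = 9.9725 + 5.7271 = 15.6996

|z1+z2| = 15.0921 ≤ |z1|+|z2| = 15.6996 (verified)


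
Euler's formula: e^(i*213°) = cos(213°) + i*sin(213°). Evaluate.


cos(213°) = -0.8387
sin(213°) = -0.5446

e^(i*213°) = -0.8387 - 0.5446i


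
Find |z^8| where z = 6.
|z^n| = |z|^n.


|z| = sqrt(36+0) = sqrt(36) = 6
|z^8| = |z|^8 = 6^8 = 1679616

|z^8| = 1679616


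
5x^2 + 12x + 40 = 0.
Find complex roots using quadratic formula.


disc = 12^2 - 4*5*40 = 144 - 800 = -656
sqrt(|disc|) = sqrt(656) = 25.6125
Real part = -12/(2*5) = -1.2000
Imag part = 25.6125/(2*5) = 2.5612

-1.2000 ± 2.5612i


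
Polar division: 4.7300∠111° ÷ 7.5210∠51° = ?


r = 4.7300 / 7.5210 = 0.6289
theta = 111° - 51° = 60° = 60° (mod 360)

0.6289 cis(60°)


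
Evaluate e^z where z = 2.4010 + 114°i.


e^2.4010 = 11.0342
cos(114°) = -0.406737
sin(114°) = 0.913545
Real = 11.0342*(-0.406737) = -4.4880
Imag = 11.0342*0.913545 = 10.0802

-4.4880 + 10.0802i


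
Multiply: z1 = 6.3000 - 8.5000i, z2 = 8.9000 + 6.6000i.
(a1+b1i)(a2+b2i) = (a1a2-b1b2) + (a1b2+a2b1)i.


Real = 6.3*8.9 - (-8.5)*6.6 = 56.07 - (-56.1) = 112.17
Imag = 6.3*6.6 + 8.9*(-8.5) = 41.58 - (75.65) = -34.07

112.1700 - 34.0700i


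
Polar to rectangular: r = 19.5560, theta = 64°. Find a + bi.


a = 19.5560*cos(64°) = 19.5560*0.43837 = 8.5728
b = 19.5560*sin(64°) = 19.5560*0.898794 = 17.5768

8.5728 + 17.5768i


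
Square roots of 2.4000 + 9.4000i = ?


|z| = sqrt(5.76+88.36) = 9.7015
sqrt((|z|+a)/2) = sqrt((9.7015+2.4)/2) = sqrt(6.0508) = 2.4598
sqrt((|z|-a)/2) = sqrt((9.7015-2.4)/2) = sqrt(3.6508) = 1.9107

±(2.4598 + 1.9107i) i.e. 2.4598 + 1.9107i and -2.4598 - 1.9107i


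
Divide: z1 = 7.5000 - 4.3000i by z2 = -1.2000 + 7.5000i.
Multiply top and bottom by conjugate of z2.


Conjugate of z2 = -1.2000 - 7.5000i
Numerator: (7.5000 - 4.3000i)(-1.2000 - 7.5000i) = -41.2500 - 51.0900i
Denominator: (-1.2)^2 + 7.5^2 = 57.69
Result = (-41.2500 - 51.0900i)/57.69

-0.7150 - 0.8856i


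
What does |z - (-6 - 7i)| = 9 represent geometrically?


|z - z0| = r is a circle with center z0 and radius r.
Center = (-6, -7), radius = 9

Circle with center (-6, -7) and radius 9


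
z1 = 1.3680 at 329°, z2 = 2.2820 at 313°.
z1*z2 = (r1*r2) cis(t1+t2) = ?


r = 1.3680 * 2.2820 = 3.1218
theta = 329° + 313° = 642° = 282° (mod 360)

3.1218 cis(282°)


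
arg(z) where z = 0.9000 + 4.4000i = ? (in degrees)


Re = 0.9, Im = 4.4
arg = atan2(4.4, 0.9) = 78.4399 degrees

arg(z) = 78.4399 degrees


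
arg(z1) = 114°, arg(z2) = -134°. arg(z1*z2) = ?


arg(z1*z2) = 114° - 134° = -20°
Normalized to (-180°, 180°]: -20°

-20°


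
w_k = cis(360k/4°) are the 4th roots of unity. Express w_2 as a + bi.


Angle = 360*2/4 = 180°
a = cos(180°) = -1.0000
b = sin(180°) = 0

-1.0000 + 0i


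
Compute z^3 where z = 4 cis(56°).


r^3 = 4^3 = 64
n*theta = 3*56° = 168° = 168° (mod 360)
a = 64*cos(168°) = -62.6014
b = 64*sin(168°) = 13.3063

64 cis(168°) = -62.6014 + 13.3063i


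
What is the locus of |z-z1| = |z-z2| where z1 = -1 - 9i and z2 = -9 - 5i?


Equal distances means the locus is the perpendicular bisector of z1 and z2.
Midpoint = ((-1+(-9))/2, (-9+(-5))/2) = (-5.0000, -7.0000)

Perpendicular bisector through (-5.0000, -7.0000)


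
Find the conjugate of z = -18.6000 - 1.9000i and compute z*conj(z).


z_bar = -18.6000 + 1.9000i
z*z_bar = (-18.6)^2 + (-1.9)^2 = 345.96 + 3.61 = 349.57

z_bar = -18.6000 + 1.9000i, z*z_bar = 349.57


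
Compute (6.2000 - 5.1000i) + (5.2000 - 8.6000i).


Real: 6.2 + 5.2 = 11.4
Imag: -5.1 - 8.6 = -13.7

11.4000 - 13.7000i


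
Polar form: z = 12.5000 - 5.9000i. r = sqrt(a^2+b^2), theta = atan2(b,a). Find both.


r = sqrt(156.25+34.81) = sqrt(191.06) = 13.8224
theta = atan2(-5.9, 12.5) = -25.2673 degrees

r = 13.8224, theta = -25.2673 degrees


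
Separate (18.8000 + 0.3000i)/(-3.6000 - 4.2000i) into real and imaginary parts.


Multiply by conjugate: (18.8000 + 0.3000i)(-3.6000 + 4.2000i) / ((-3.6)^2 + (-4.2)^2)
Numerator real = 18.8*(-3.6) + 0.3*(-4.2) = -68.94
Numerator imag = 0.3*(-3.6) - 18.8*(-4.2) = 77.88
Denominator = 30.6
Re(z) = -68.94/30.6 = -2.2529
Im(z) = 77.88/30.6 = 2.5451

Re(z) = -2.2529, Im(z) = 2.5451


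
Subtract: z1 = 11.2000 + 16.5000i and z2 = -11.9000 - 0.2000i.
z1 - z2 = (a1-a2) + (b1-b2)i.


Real: 11.2 + 11.9 = 23.1
Imag: 16.5 + 0.2 = 16.7

23.1000 + 16.7000i


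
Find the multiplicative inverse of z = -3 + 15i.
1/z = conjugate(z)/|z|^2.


|z|^2 = 9+225 = 234
1/z = (-3 - 15i)/234

1/z = -0.0128 - 0.0641i


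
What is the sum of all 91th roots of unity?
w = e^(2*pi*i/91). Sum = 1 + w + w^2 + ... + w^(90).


The sum of all 91th roots of unity is 0.
Geometric series: (1 - w^91)/(1 - w) = (1-1)/(1-w) = 0 since w^91 = 1, w ≠ 1.
Alternatively: coefficient of z^90 in z^91 - 1 is 0.

0


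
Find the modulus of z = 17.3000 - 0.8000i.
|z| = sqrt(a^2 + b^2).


|z| = sqrt(17.3^2 + (-0.8)^2) = sqrt(299.29 + 0.64) = sqrt(299.93) = 17.3185

|z| = 17.3185


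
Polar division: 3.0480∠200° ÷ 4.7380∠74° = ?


r = 3.0480 / 4.7380 = 0.6433
theta = 200° - 74° = 126° = 126° (mod 360)

0.6433 cis(126°)


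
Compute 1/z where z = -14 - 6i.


|z|^2 = 196+36 = 232
1/z = (-14 + 6i)/232

1/z = -0.0603 + 0.0259i


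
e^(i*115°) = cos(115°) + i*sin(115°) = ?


cos(115°) = -0.4226
sin(115°) = 0.9063

e^(i*115°) = -0.4226 + 0.9063i


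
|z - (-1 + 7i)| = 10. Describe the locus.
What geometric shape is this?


|z - z0| = r is a circle with center z0 and radius r.
Center = (-1, 7), radius = 10

Circle with center (-1, 7) and radius 10


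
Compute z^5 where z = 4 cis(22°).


r^5 = 4^5 = 1024
n*theta = 5*22° = 110° = 110° (mod 360)
a = 1024*cos(110°) = -350.2286
b = 1024*sin(110°) = 962.2452

1024 cis(110°) = -350.2286 + 962.2452i


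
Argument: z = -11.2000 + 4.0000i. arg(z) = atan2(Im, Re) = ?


Re = -11.2, Im = 4
arg = atan2(4, -11.2) = 160.3462 degrees

arg(z) = 160.3462 degrees


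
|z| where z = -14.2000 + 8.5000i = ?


|z| = sqrt((-14.2)^2 + 8.5^2) = sqrt(201.64 + 72.25) = sqrt(273.89) = 16.5496

|z| = 16.5496


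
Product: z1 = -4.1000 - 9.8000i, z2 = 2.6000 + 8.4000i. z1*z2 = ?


Real = -4.1*2.6 - (-9.8)*8.4 = -10.66 - (-82.32) = 71.66
Imag = -4.1*8.4 + 2.6*(-9.8) = -34.44 - (25.48) = -59.92

71.6600 - 59.9200i


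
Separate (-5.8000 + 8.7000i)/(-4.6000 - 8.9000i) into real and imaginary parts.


Multiply by conjugate: (-5.8000 + 8.7000i)(-4.6000 + 8.9000i) / ((-4.6)^2 + (-8.9)^2)
Numerator real = -5.8*(-4.6) + 8.7*(-8.9) = -50.75
Numerator imag = 8.7*(-4.6) - (-5.8)*(-8.9) = -91.64
Denominator = 100.37
Re(z) = -50.75/100.37 = -0.5056
Im(z) = -91.64/100.37 = -0.9130

Re(z) = -0.5056, Im(z) = -0.9130


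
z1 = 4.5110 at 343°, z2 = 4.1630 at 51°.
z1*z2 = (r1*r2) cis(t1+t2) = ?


r = 4.5110 * 4.1630 = 18.7793
theta = 343° + 51° = 394° = 34° (mod 360)

18.7793 cis(34°)


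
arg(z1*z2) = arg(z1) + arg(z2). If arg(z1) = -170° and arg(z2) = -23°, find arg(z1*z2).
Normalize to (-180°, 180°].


arg(z1*z2) = -170° - 23° = -193°
Normalized to (-180°, 180°]: 167°

167°


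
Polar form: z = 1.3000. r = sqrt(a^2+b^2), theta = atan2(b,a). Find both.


r = sqrt(1.69+0) = sqrt(1.69) = 1.3000
theta = atan2(0, 1.3) = 0 degrees

r = 1.3000, theta = 0 degrees


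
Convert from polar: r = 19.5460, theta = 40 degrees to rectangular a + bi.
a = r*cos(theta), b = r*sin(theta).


a = 19.5460*cos(40°) = 19.5460*0.766044 = 14.9731
b = 19.5460*sin(40°) = 19.5460*0.642788 = 12.5639

14.9731 + 12.5639i


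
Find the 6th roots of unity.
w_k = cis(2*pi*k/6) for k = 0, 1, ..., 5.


The 6th roots of unity are cis(360k/6°) for k=0..5
Angle step = 360/6 = 60°
Primitive root: cis(60°)
Primitive root = 0.5000 + 0.8660i

6 roots at angles: 0°, 60°, 120°, 180°, 240°, 300°


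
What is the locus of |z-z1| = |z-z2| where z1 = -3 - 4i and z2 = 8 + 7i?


Equal distances means the locus is the perpendicular bisector of z1 and z2.
Midpoint = ((-3+8)/2, (-4+7)/2) = (2.5000, 1.5000)

Perpendicular bisector through (2.5000, 1.5000)


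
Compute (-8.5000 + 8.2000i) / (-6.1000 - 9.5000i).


Conjugate of z2 = -6.1000 + 9.5000i
Numerator: (-8.5000 + 8.2000i)(-6.1000 + 9.5000i) = -26.0500 - 130.7700i
Denominator: (-6.1)^2 + (-9.5)^2 = 127.46
Result = (-26.0500 - 130.7700i)/127.46

-0.2044 - 1.0260i


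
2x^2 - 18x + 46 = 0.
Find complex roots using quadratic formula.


disc = (-18)^2 - 4*2*46 = 324 - 368 = -44
sqrt(|disc|) = sqrt(44) = 6.6332
Real part = 18/(2*2) = 4.5000
Imag part = 6.6332/(2*2) = 1.6583

4.5000 ± 1.6583i


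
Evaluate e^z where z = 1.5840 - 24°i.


e^1.5840 = 4.8744
cos(-24°) = 0.91355
sin(-24°) = -0.40674
Real = 4.8744*0.91355 = 4.4530
Imag = 4.8744*(-0.40674) = -1.9826

4.4530 - 1.9826i


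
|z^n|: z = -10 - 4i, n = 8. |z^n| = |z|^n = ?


|z| = sqrt(100+16) = sqrt(116) = 10.7703
|z^8| = |z|^8 = (sqrt(116))^8 = 116^4 = 181063936

|z^8| = 181063936


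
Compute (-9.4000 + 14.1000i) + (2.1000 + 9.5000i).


Real: -9.4 + 2.1 = -7.3
Imag: 14.1 + 9.5 = 23.6

-7.3000 + 23.6000i


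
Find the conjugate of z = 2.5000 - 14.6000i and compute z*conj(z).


z_bar = 2.5000 + 14.6000i
z*z_bar = 2.5^2 + (-14.6)^2 = 6.25 + 213.16 = 219.41

z_bar = 2.5000 + 14.6000i, z*z_bar = 219.41


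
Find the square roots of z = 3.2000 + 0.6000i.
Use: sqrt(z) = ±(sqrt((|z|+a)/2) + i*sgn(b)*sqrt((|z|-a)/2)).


|z| = sqrt(10.24+0.36) = 3.2558
sqrt((|z|+a)/2) = sqrt((3.2558+3.2)/2) = sqrt(3.2279) = 1.7966
sqrt((|z|-a)/2) = sqrt((3.2558-3.2)/2) = sqrt(0.0279) = 0.1670

±(1.7966 + 0.1670i) i.e. 1.7966 + 0.1670i and -1.7966 - 0.1670i


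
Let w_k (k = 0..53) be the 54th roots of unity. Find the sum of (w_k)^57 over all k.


The roots are w_k = w^k with w = e^(2*pi*i/54), and (w^k)^57 = (w^57)^k.
So S = 1 + u + u^2 + ... + u^(53) with u = w^57.
57 = 1*54 + 3, so 57 is not a multiple of 54: u = (w^54)^1 * w^3 = w^3 ≠ 1 (w is a primitive 54th root), while u^54 = (w^54)^57 = 1.
Geometric series: S = (1 - u^54)/(1 - u) = (1 - 1)/(1 - u) = 0

S = 0


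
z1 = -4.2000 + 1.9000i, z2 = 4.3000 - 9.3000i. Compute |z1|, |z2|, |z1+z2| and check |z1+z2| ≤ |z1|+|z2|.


|z1| = sqrt((-4.2)^2 + 1.9^2) = sqrt(21.25) = 4.6098
|z2| = sqrt(4.3^2 + (-9.3)^2) = sqrt(104.98) = 10.2460
z1+z2 = 0.1000 - 7.4000i
|z1+z2| = sqrt(54.77) = 7.4007
|z1|+|z2| = 4.6098 + 10.2460 = 14.8558

|z1+z2| = 7.4007 ≤ |z1|+|z2| = 14.8558 (verified)


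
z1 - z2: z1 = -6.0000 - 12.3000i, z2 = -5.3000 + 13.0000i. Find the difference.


Real: -6 + 5.3 = -0.7
Imag: -12.3 - 13 = -25.3

-0.7000 - 25.3000i


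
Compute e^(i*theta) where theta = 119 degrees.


cos(119°) = -0.4848
sin(119°) = 0.8746

e^(i*119°) = -0.4848 + 0.8746i


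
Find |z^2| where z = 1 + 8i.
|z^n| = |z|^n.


|z| = sqrt(1+64) = sqrt(65) = 8.0623
|z^2| = |z|^2 = (sqrt(65))^2 = 65

|z^2| = 65


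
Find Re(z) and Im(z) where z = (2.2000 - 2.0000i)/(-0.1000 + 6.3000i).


Multiply by conjugate: (2.2000 - 2.0000i)(-0.1000 - 6.3000i) / ((-0.1)^2 + 6.3^2)
Numerator real = 2.2*(-0.1) - (2)*6.3 = -12.82
Numerator imag = -2*(-0.1) - 2.2*6.3 = -13.66
Denominator = 39.7
Re(z) = -12.82/39.7 = -0.3229
Im(z) = -13.66/39.7 = -0.3441

Re(z) = -0.3229, Im(z) = -0.3441


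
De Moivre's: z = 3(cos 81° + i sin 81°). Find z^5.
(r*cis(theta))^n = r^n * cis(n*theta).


r^5 = 3^5 = 243
n*theta = 5*81° = 405° = 45° (mod 360)
a = 243*cos(45°) = 171.8269
b = 243*sin(45°) = 171.8269

243 cis(45°) = 171.8269 + 171.8269i


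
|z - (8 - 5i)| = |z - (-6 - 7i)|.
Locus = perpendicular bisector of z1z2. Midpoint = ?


Equal distances means the locus is the perpendicular bisector of z1 and z2.
Midpoint = ((8+(-6))/2, (-5+(-7))/2) = (1.0000, -6.0000)

Perpendicular bisector through (1.0000, -6.0000)


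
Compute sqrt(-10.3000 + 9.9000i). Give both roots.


|z| = sqrt(106.09+98.01) = 14.2864
sqrt((|z|+a)/2) = sqrt((14.2864+(-10.3))/2) = sqrt(1.9932) = 1.4118
sqrt((|z|-a)/2) = sqrt((14.2864-(-10.3))/2) = sqrt(12.2932) = 3.5062

±(1.4118 + 3.5062i) i.e. 1.4118 + 3.5062i and -1.4118 - 3.5062i


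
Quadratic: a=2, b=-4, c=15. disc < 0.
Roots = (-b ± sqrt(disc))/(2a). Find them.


disc = (-4)^2 - 4*2*15 = 16 - 120 = -104
sqrt(|disc|) = sqrt(104) = 10.1980
Real part = 4/(2*2) = 1.0000
Imag part = 10.1980/(2*2) = 2.5495

1.0000 ± 2.5495i


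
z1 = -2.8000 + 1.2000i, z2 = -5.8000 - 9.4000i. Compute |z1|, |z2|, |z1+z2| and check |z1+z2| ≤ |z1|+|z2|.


|z1| = sqrt((-2.8)^2 + 1.2^2) = sqrt(9.28) = 3.0463
|z2| = sqrt((-5.8)^2 + (-9.4)^2) = sqrt(122) = 11.0454
z1+z2 = -8.6000 - 8.2000i
|z1+z2| = sqrt(141.2) = 11.8828
|z1|+|z2| = 3.0463 + 11.0454 = 14.0917

|z1+z2| = 11.8828 ≤ |z1|+|z2| = 14.0917 (verified)


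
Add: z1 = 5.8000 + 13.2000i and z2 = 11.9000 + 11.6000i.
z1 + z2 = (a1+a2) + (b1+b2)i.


Real: 5.8 + 11.9 = 17.7
Imag: 13.2 + 11.6 = 24.8

17.7000 + 24.8000i


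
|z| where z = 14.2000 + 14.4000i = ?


|z| = sqrt(14.2^2 + 14.4^2) = sqrt(201.64 + 207.36) = sqrt(409) = 20.2237

|z| = 20.2237


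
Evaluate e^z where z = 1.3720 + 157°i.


e^1.3720 = 3.94323
cos(157°) = -0.920505
sin(157°) = 0.39073
Real = 3.94323*(-0.920505) = -3.6298
Imag = 3.94323*0.39073 = 1.5407

-3.6298 + 1.5407i


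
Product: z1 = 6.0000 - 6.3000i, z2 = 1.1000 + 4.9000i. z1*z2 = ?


Real = 6*1.1 - (-6.3)*4.9 = 6.6 - (-30.87) = 37.47
Imag = 6*4.9 + 1.1*(-6.3) = 29.4 - (6.93) = 22.47

37.4700 + 22.4700i


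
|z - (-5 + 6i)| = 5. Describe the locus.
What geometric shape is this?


|z - z0| = r is a circle with center z0 and radius r.
Center = (-5, 6), radius = 5

Circle with center (-5, 6) and radius 5


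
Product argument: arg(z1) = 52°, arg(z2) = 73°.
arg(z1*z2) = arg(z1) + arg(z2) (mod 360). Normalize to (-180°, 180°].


arg(z1*z2) = 52° + 73° = 125°
Normalized to (-180°, 180°]: 125°

125°


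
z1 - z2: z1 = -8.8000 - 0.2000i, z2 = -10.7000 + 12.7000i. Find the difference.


Real: -8.8 + 10.7 = 1.9
Imag: -0.2 - 12.7 = -12.9

1.9000 - 12.9000i


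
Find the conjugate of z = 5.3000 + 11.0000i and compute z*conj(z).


z_bar = 5.3000 - 11.0000i
z*z_bar = 5.3^2 + 11^2 = 28.09 + 121 = 149.09

z_bar = 5.3000 - 11.0000i, z*z_bar = 149.09


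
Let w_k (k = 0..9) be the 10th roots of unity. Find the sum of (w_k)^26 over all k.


The roots are w_k = w^k with w = e^(2*pi*i/10), and (w^k)^26 = (w^26)^k.
So S = 1 + u + u^2 + ... + u^(9) with u = w^26.
26 = 2*10 + 6, so 26 is not a multiple of 10: u = (w^10)^2 * w^6 = w^6 ≠ 1 (w is a primitive 10th root), while u^10 = (w^10)^26 = 1.
Geometric series: S = (1 - u^10)/(1 - u) = (1 - 1)/(1 - u) = 0

S = 0


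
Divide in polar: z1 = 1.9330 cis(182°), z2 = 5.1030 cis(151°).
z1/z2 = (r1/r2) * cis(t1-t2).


r = 1.9330 / 5.1030 = 0.3788
theta = 182° - 151° = 31° = 31° (mod 360)

0.3788 cis(31°)


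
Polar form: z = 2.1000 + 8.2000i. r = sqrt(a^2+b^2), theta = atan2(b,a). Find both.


r = sqrt(4.41+67.24) = sqrt(71.65) = 8.4646
theta = atan2(8.2, 2.1) = 75.6354 degrees

r = 8.4646, theta = 75.6354 degrees


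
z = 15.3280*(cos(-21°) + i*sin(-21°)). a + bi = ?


a = 15.3280*cos(-21°) = 15.3280*0.93358 = 14.3099
b = 15.3280*sin(-21°) = 15.3280*(-0.35837) = -5.4931

14.3099 - 5.4931i


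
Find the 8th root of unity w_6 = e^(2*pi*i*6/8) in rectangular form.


Angle = 360*6/8 = 270°
a = cos(270°) = 0
b = sin(270°) = -1.0000

0 - 1.0000i


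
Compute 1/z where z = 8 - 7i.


|z|^2 = 64+49 = 113
1/z = (8 + 7i)/113

1/z = 0.0708 + 0.0619i


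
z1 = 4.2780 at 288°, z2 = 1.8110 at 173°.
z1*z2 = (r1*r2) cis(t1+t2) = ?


r = 4.2780 * 1.8110 = 7.7475
theta = 288° + 173° = 461° = 101° (mod 360)

7.7475 cis(101°)


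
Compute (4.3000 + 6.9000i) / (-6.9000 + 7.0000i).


Conjugate of z2 = -6.9000 - 7.0000i
Numerator: (4.3000 + 6.9000i)(-6.9000 - 7.0000i) = 18.6300 - 77.7100i
Denominator: (-6.9)^2 + 7^2 = 96.61
Result = (18.6300 - 77.7100i)/96.61

0.1928 - 0.8044i


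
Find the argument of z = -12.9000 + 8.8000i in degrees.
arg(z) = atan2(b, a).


Re = -12.9, Im = 8.8
arg = atan2(8.8, -12.9) = 145.6993 degrees

arg(z) = 145.6993 degrees


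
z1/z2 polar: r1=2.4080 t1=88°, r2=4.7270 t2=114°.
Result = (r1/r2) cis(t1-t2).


r = 2.4080 / 4.7270 = 0.5094
theta = 88° - 114° = -26° = 334° (mod 360)

0.5094 cis(334°)


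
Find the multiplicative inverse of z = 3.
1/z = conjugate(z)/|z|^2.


|z|^2 = 9+0 = 9
1/z = (3 - 0i)/9

1/z = 0.3333 + 0i


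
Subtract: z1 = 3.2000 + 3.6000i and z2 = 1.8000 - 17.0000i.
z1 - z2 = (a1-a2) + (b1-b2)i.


Real: 3.2 - 1.8 = 1.4
Imag: 3.6 + 17 = 20.6

1.4000 + 20.6000i


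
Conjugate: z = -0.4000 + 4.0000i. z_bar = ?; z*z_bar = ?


z_bar = -0.4000 - 4.0000i
z*z_bar = (-0.4)^2 + 4^2 = 0.16 + 16 = 16.16

z_bar = -0.4000 - 4.0000i, z*z_bar = 16.16


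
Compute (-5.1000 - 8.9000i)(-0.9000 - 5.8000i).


Real = -5.1*(-0.9) - (-8.9)*(-5.8) = 4.59 - 51.62 = -47.03
Imag = -5.1*(-5.8) - (0.9)*(-8.9) = 29.58 + 8.01 = 37.59

-47.0300 + 37.5900i


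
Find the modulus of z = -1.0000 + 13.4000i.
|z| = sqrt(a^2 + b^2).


|z| = sqrt((-1)^2 + 13.4^2) = sqrt(1 + 179.56) = sqrt(180.56) = 13.4373

|z| = 13.4373


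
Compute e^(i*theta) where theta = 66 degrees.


cos(66°) = 0.4067
sin(66°) = 0.9135

e^(i*66°) = 0.4067 + 0.9135i


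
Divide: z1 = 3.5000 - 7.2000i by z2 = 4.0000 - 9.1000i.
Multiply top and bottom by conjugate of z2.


Conjugate of z2 = 4.0000 + 9.1000i
Numerator: (3.5000 - 7.2000i)(4.0000 + 9.1000i) = 79.5200 + 3.0500i
Denominator: 4^2 + (-9.1)^2 = 98.81
Result = (79.5200 + 3.0500i)/98.81

0.8048 + 0.0309i


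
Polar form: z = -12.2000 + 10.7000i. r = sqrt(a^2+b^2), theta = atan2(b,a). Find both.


r = sqrt(148.84+114.49) = sqrt(263.33) = 16.2274
theta = atan2(10.7, -12.2) = 138.7476 degrees

r = 16.2274, theta = 138.7476 degrees


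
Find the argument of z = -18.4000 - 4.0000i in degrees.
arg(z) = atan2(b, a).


Re = -18.4, Im = -4
arg = atan2(-4, -18.4) = -167.7352 degrees

arg(z) = -167.7352 degrees


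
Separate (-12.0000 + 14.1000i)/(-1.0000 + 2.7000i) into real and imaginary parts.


Multiply by conjugate: (-12.0000 + 14.1000i)(-1.0000 - 2.7000i) / ((-1)^2 + 2.7^2)
Numerator real = -12*(-1) + 14.1*2.7 = 50.07
Numerator imag = 14.1*(-1) - (-12)*2.7 = 18.3
Denominator = 8.29
Re(z) = 50.07/8.29 = 6.0398
Im(z) = 18.3/8.29 = 2.2075

Re(z) = 6.0398, Im(z) = 2.2075


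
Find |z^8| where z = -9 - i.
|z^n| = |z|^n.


|z| = sqrt(81+1) = sqrt(82) = 9.0554
|z^8| = |z|^8 = (sqrt(82))^8 = 82^4 = 45212176

|z^8| = 45212176


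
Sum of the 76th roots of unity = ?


The sum of all 76th roots of unity is 0.
Geometric series: (1 - w^76)/(1 - w) = (1-1)/(1-w) = 0 since w^76 = 1, w ≠ 1.
Alternatively: coefficient of z^75 in z^76 - 1 is 0.

0


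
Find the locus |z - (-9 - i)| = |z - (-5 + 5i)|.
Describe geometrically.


Equal distances means the locus is the perpendicular bisector of z1 and z2.
Midpoint = ((-9+(-5))/2, (-1+5)/2) = (-7.0000, 2.0000)

Perpendicular bisector through (-7.0000, 2.0000)


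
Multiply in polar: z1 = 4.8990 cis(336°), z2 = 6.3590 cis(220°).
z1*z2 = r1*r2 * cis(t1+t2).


r = 4.8990 * 6.3590 = 31.1527
theta = 336° + 220° = 556° = 196° (mod 360)

31.1527 cis(196°)


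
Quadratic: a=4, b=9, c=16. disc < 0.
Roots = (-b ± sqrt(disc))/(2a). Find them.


disc = 9^2 - 4*4*16 = 81 - 256 = -175
sqrt(|disc|) = sqrt(175) = 13.2288
Real part = -9/(2*4) = -1.1250
Imag part = 13.2288/(2*4) = 1.6536

-1.1250 ± 1.6536i


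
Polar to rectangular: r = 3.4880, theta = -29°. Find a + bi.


a = 3.4880*cos(-29°) = 3.4880*0.87462 = 3.0507
b = 3.4880*sin(-29°) = 3.4880*(-0.4848) = -1.6910

3.0507 - 1.6910i


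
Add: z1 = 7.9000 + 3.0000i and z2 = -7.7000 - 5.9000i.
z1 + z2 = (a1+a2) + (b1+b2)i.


Real: 7.9 - 7.7 = 0.2
Imag: 3 - 5.9 = -2.9

0.2000 - 2.9000i


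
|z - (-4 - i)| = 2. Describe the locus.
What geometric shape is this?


|z - z0| = r is a circle with center z0 and radius r.
Center = (-4, -1), radius = 2

Circle with center (-4, -1) and radius 2


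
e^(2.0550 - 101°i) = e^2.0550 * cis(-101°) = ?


e^2.0550 = 7.8068
cos(-101°) = -0.19081
sin(-101°) = -0.98163
Real = 7.8068*(-0.19081) = -1.4896
Imag = 7.8068*(-0.98163) = -7.6634

-1.4896 - 7.6634i


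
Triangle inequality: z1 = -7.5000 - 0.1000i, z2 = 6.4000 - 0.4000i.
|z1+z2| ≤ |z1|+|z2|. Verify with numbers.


|z1| = sqrt((-7.5)^2 + (-0.1)^2) = sqrt(56.26) = 7.5007
|z2| = sqrt(6.4^2 + (-0.4)^2) = sqrt(41.12) = 6.4125
z1+z2 = -1.1000 - 0.5000i
|z1+z2| = sqrt(1.46) = 1.2083
|z1|+|z2| = 7.5007 + 6.4125 = 13.9132

|z1+z2| = 1.2083 ≤ |z1|+|z2| = 13.9132 (verified)


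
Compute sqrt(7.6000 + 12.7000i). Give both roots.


|z| = sqrt(57.76+161.29) = 14.8003
sqrt((|z|+a)/2) = sqrt((14.8003+7.6)/2) = sqrt(11.2002) = 3.3467
sqrt((|z|-a)/2) = sqrt((14.8003-7.6)/2) = sqrt(3.6002) = 1.8974

±(3.3467 + 1.8974i) i.e. 3.3467 + 1.8974i and -3.3467 - 1.8974i


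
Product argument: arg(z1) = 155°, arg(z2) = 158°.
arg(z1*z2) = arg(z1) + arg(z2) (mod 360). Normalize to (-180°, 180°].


arg(z1*z2) = 155° + 158° = 313°
Normalized to (-180°, 180°]: -47°

-47°


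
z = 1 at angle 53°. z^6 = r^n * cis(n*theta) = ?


r^6 = 1^6 = 1
n*theta = 6*53° = 318° = 318° (mod 360)
a = 1*cos(318°) = 0.7431
b = 1*sin(318°) = -0.6691

1 cis(318°) = 0.7431 - 0.6691i


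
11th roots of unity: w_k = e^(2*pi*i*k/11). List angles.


The 11th roots of unity are cis(360k/11°) for k=0..10
Angle step = 360/11 = 32.7273°
Primitive root: cis(32.7273°)
Primitive root = 0.8413 + 0.5406i

11 roots at angles: 0°, 32.7273°, 65.4545°, 98.1818°, 130.9091°, 163.6364°, 196.3636°, 229.0909°, 261.8182°, 294.5455°, 327.2727°


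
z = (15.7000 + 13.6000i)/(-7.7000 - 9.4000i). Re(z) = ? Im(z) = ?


Multiply by conjugate: (15.7000 + 13.6000i)(-7.7000 + 9.4000i) / ((-7.7)^2 + (-9.4)^2)
Numerator real = 15.7*(-7.7) + 13.6*(-9.4) = -248.73
Numerator imag = 13.6*(-7.7) - 15.7*(-9.4) = 42.86
Denominator = 147.65
Re(z) = -248.73/147.65 = -1.6846
Im(z) = 42.86/147.65 = 0.2903

Re(z) = -1.6846, Im(z) = 0.2903


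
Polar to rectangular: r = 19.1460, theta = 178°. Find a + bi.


a = 19.1460*cos(178°) = 19.1460*(-0.99939) = -19.1343
b = 19.1460*sin(178°) = 19.1460*0.0349 = 0.6682

-19.1343 + 0.6682i


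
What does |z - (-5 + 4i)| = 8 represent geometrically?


|z - z0| = r is a circle with center z0 and radius r.
Center = (-5, 4), radius = 8

Circle with center (-5, 4) and radius 8


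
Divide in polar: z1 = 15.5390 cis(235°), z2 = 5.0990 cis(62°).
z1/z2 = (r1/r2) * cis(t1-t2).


r = 15.5390 / 5.0990 = 3.0475
theta = 235° - 62° = 173° = 173° (mod 360)

3.0475 cis(173°)


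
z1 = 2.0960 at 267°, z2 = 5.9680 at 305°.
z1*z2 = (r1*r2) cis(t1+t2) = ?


r = 2.0960 * 5.9680 = 12.5089
theta = 267° + 305° = 572° = 212° (mod 360)

12.5089 cis(212°)


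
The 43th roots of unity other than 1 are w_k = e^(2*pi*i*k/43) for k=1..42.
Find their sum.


With w = e^(2*pi*i/43), all 43 of the 43th roots of unity w^0 = 1, w, ..., w^(42) sum to 0: 1 + w + ... + w^(42) = (1 - w^43)/(1 - w) = 0 since w^43 = 1, w ≠ 1.
Removing the root 1: w + w^2 + ... + w^(42) = 0 - 1 = -1

Sum = -1


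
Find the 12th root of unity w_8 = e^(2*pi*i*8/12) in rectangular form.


Angle = 360*8/12 = 240°
a = cos(240°) = -0.5000
b = sin(240°) = -0.8660

-0.5000 - 0.8660i


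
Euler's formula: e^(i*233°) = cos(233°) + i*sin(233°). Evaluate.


cos(233°) = -0.6018
sin(233°) = -0.7986

e^(i*233°) = -0.6018 - 0.7986i


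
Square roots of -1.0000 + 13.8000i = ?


|z| = sqrt(1+190.44) = 13.8362
sqrt((|z|+a)/2) = sqrt((13.8362+(-1))/2) = sqrt(6.4181) = 2.5334
sqrt((|z|-a)/2) = sqrt((13.8362-(-1))/2) = sqrt(7.4181) = 2.7236

±(2.5334 + 2.7236i) i.e. 2.5334 + 2.7236i and -2.5334 - 2.7236i


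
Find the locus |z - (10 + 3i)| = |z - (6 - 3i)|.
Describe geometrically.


Equal distances means the locus is the perpendicular bisector of z1 and z2.
Midpoint = ((10+6)/2, (3+(-3))/2) = (8.0000, 0)

Perpendicular bisector through (8.0000, 0)


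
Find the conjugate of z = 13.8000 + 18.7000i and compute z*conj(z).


z_bar = 13.8000 - 18.7000i
z*z_bar = 13.8^2 + 18.7^2 = 190.44 + 349.69 = 540.13

z_bar = 13.8000 - 18.7000i, z*z_bar = 540.13
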